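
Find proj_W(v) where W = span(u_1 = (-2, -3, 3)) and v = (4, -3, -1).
proj_W(v) = (2/11, 3/11, -3/11)

Set up U = [u_1 | ... | u_1] ∈ R^(3×1). The projector onto W = col(U) is P = U (U^T U)^(-1) U^T.
Compute U^T U =
  [22],
and U^T v = (-2).
Solve U^T U · c = U^T v for the coefficients: c = (-1/11). The projection is proj_W(v) = U c.
Check: (v - proj_W(v)) · u_1 = 0  (should be 0).
Result: proj_W(v) = (2/11, 3/11, -3/11).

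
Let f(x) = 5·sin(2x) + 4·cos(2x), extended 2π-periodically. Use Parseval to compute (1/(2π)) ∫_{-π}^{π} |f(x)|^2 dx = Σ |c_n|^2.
Σ |c_n|^2 = 41/2

Expand |f|^2 and use orthogonality of {sin(nx), cos(mx)} on [-π, π]:
  ∫_{-π}^{π} sin(nx)^2 dx = π, ∫ cos(mx)^2 dx = π, and cross terms integrate to 0.
So ∫_{-π}^{π} f(x)^2 dx = 5^2 · π + 4^2 · π = (25 + 16)π.
Divide by 2π: (25 + 16)/2 = 41/2.
By Parseval, this equals Σ |c_n|^2.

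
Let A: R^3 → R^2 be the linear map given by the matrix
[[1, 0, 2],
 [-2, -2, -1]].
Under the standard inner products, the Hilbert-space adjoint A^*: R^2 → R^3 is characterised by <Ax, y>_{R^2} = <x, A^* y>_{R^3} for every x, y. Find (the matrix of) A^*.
A^* = A^T =
[[1, -2],
 [0, -2],
 [2, -1]]

For real matrices with standard dot products, the defining identity <Ax, y> = <x, A^* y> gives (Ax)^T y = x^T (A^*) y, i.e. x^T A^T y = x^T (A^*) y. Since this holds for all x, y, we must have A^* = A^T. Therefore
A^* =
[[1, -2],
 [0, -2],
 [2, -1]].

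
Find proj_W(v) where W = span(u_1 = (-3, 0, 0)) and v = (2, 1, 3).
proj_W(v) = (2, 0, 0)

Set up U = [u_1 | ... | u_1] ∈ R^(3×1). The projector onto W = col(U) is P = U (U^T U)^(-1) U^T.
Compute U^T U =
  [9],
and U^T v = (-6).
Solve U^T U · c = U^T v for the coefficients: c = (-2/3). The projection is proj_W(v) = U c.
Check: (v - proj_W(v)) · u_1 = 0  (should be 0).
Result: proj_W(v) = (2, 0, 0).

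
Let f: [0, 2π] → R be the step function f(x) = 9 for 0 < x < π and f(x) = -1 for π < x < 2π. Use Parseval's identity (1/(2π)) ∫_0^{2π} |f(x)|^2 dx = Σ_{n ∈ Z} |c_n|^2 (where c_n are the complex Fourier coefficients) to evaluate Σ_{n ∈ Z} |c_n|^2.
Σ |c_n|^2 = 41

Parseval equates the L^2 energy of f (normalised by 1/(2π)) with the ℓ^2 sum of its Fourier coefficients: (1/(2π)) ∫_0^{2π} |f|^2 = Σ |c_n|^2.
Compute the left side: (1/(2π)) [∫_0^π 9^2 dx + ∫_π^{2π} (-1)^2 dx] = (1/(2π)) · (81π + 1π) = (81 + 1)/2 = 41.
So Σ_{n ∈ Z} |c_n|^2 = 41.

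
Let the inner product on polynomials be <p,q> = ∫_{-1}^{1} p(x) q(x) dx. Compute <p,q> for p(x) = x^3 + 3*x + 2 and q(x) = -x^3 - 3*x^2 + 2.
<p,q> = 88/35

Expand the product: p(x)·q(x) = -x^6 - 3*x^5 - 3*x^4 - 9*x^3 - 6*x^2 + 6*x + 4.
∫_{-1}^{1} of each monomial x^k gives [2/(k+1) if k even, 0 if k odd]. Integrating term-by-term (or equivalently evaluating the antiderivative F(x) = -x^7/7 - x^6/2 - 3*x^5/5 - 9*x^4/4 - 2*x^3 + 3*x^2 + 4*x at the endpoints):
  F(1) − F(−1) = 211/140 − (-141/140) = 88/35.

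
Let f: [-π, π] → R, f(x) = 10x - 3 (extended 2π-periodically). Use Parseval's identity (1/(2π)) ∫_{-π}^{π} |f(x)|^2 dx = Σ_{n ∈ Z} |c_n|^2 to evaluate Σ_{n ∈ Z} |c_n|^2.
Σ |c_n|^2 = 100π^2/3 + 9

Expand and integrate term by term over [-π, π]:
  ∫ (10x)^2 dx = 100·(2π^3/3); ∫ 2·10·(-3)·x dx = 0 (odd integrand); ∫ (-3)^2 dx = 9·2π.
So (1/(2π)) ∫_{-π}^{π} (10x - 3)^2 dx = 100π^2/3 + 9 = 100π^2/3 + 9.
Parseval ⇒ Σ |c_n|^2 = 100π^2/3 + 9.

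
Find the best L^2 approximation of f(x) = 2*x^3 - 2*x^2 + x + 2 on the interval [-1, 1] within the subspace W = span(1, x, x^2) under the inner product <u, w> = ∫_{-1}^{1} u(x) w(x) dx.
g(x) = -2*x^2 + 11*x/5 + 2

The best approximation g ∈ W is the orthogonal projection of f onto W. Writing g = a_0 + a_1 x + a_2 x^2, the coefficients solve the normal equations G · a = b where
  G_{ij} = <φ_i, φ_j> and b_i = <f, φ_i>, with φ_0 = 1, φ_1 = x, φ_2 = x^2.
G =
  [2, 0, 2/3]
  [0, 2/3, 0]
  [2/3, 0, 2/5],
b = (8/3, 22/15, 8/15).
Solving gives a_0 = 2, a_1 = 11/5, a_2 = -2, so
  g(x) = -2*x^2 + 11*x/5 + 2.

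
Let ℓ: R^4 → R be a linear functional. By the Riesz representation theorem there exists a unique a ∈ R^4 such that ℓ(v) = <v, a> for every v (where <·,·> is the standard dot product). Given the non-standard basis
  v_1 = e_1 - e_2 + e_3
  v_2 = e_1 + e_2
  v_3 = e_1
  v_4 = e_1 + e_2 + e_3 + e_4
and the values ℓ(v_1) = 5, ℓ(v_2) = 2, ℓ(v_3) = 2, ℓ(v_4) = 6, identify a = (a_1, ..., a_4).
a = (2, 0, 3, 1)

Write a = (a_1, ..., a_4) in the standard basis. For each basis vector v_i, ℓ(v_i) = <v_i, a> is a linear equation in the a_j's. Collect the n equations into a matrix system V a = ℓ, where row i of V is v_i (expressed in the standard basis). Since V is invertible (lower-triangular with 1s on the diagonal, up to permutation), solve by back-substitution:
  V =
[[1, -1, 1, 0],
 [1, 1, 0, 0],
 [1, 0, 0, 0],
 [1, 1, 1, 1]]
  V a = (5, 2, 2, 6)
Solving gives a = (2, 0, 3, 1).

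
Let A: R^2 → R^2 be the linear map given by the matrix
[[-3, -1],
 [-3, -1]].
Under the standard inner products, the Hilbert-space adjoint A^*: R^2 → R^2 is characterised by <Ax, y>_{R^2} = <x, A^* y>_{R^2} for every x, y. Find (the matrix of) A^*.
A^* = A^T =
[[-3, -3],
 [-1, -1]]

For real matrices with standard dot products, the defining identity <Ax, y> = <x, A^* y> gives (Ax)^T y = x^T (A^*) y, i.e. x^T A^T y = x^T (A^*) y. Since this holds for all x, y, we must have A^* = A^T. Therefore
A^* =
[[-3, -3],
 [-1, -1]].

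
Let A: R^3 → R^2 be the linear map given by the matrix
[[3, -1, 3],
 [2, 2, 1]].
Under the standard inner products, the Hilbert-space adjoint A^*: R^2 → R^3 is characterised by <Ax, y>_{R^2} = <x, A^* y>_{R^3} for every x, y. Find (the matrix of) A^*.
A^* = A^T =
[[3, 2],
 [-1, 2],
 [3, 1]]

For real matrices with standard dot products, the defining identity <Ax, y> = <x, A^* y> gives (Ax)^T y = x^T (A^*) y, i.e. x^T A^T y = x^T (A^*) y. Since this holds for all x, y, we must have A^* = A^T. Therefore
A^* =
[[3, 2],
 [-1, 2],
 [3, 1]].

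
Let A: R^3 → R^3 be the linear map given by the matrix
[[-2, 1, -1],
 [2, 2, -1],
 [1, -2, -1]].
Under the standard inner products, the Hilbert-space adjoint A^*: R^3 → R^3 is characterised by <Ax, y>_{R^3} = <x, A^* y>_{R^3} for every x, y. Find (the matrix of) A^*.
A^* = A^T =
[[-2, 2, 1],
 [1, 2, -2],
 [-1, -1, -1]]

For real matrices with standard dot products, the defining identity <Ax, y> = <x, A^* y> gives (Ax)^T y = x^T (A^*) y, i.e. x^T A^T y = x^T (A^*) y. Since this holds for all x, y, we must have A^* = A^T. Therefore
A^* =
[[-2, 2, 1],
 [1, 2, -2],
 [-1, -1, -1]].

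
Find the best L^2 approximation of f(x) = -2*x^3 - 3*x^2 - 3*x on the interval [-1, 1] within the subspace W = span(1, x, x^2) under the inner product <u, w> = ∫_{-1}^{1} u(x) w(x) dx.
g(x) = -3*x^2 - 21*x/5

The best approximation g ∈ W is the orthogonal projection of f onto W. Writing g = a_0 + a_1 x + a_2 x^2, the coefficients solve the normal equations G · a = b where
  G_{ij} = <φ_i, φ_j> and b_i = <f, φ_i>, with φ_0 = 1, φ_1 = x, φ_2 = x^2.
G =
  [2, 0, 2/3]
  [0, 2/3, 0]
  [2/3, 0, 2/5],
b = (-2, -14/5, -6/5).
Solving gives a_0 = 0, a_1 = -21/5, a_2 = -3, so
  g(x) = -3*x^2 - 21*x/5.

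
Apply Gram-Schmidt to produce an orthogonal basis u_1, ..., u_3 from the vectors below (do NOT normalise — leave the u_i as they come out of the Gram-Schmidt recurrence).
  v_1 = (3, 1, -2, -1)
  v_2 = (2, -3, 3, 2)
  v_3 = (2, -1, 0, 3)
Orthogonal basis:
  u_1 = (3, 1, -2, -1)
  u_2 = (3, -8/3, 7/3, 5/3)
  u_3 = (-31/365, 133/365, -381/365, 802/365)

Apply the Gram-Schmidt recurrence
  u_1 = v_1
  u_i = v_i − Σ_{j<i} ((v_i · u_j) / (u_j · u_j)) · u_j.

Step by step this gives:
  u_1 = (3, 1, -2, -1)
  u_2 = (3, -8/3, 7/3, 5/3)
  u_3 = (-31/365, 133/365, -381/365, 802/365)

Orthogonality check:
  u_2 · u_1 = 0 (should be 0)
  u_3 · u_1 = 0 (should be 0)
  u_3 · u_2 = 0 (should be 0)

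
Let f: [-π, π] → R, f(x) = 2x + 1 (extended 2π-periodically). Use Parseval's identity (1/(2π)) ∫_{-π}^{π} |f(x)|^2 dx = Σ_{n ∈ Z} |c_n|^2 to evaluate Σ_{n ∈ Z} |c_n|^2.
Σ |c_n|^2 = 4π^2/3 + 1

Expand and integrate term by term over [-π, π]:
  ∫ (2x)^2 dx = 4·(2π^3/3); ∫ 2·2·(1)·x dx = 0 (odd integrand); ∫ 1^2 dx = 1·2π.
So (1/(2π)) ∫_{-π}^{π} (2x + 1)^2 dx = 4π^2/3 + 1 = 4π^2/3 + 1.
Parseval ⇒ Σ |c_n|^2 = 4π^2/3 + 1.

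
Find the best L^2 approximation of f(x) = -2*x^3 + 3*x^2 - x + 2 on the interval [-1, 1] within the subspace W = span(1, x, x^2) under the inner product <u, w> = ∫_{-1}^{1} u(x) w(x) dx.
g(x) = 3*x^2 - 11*x/5 + 2

The best approximation g ∈ W is the orthogonal projection of f onto W. Writing g = a_0 + a_1 x + a_2 x^2, the coefficients solve the normal equations G · a = b where
  G_{ij} = <φ_i, φ_j> and b_i = <f, φ_i>, with φ_0 = 1, φ_1 = x, φ_2 = x^2.
G =
  [2, 0, 2/3]
  [0, 2/3, 0]
  [2/3, 0, 2/5],
b = (6, -22/15, 38/15).
Solving gives a_0 = 2, a_1 = -11/5, a_2 = 3, so
  g(x) = 3*x^2 - 11*x/5 + 2.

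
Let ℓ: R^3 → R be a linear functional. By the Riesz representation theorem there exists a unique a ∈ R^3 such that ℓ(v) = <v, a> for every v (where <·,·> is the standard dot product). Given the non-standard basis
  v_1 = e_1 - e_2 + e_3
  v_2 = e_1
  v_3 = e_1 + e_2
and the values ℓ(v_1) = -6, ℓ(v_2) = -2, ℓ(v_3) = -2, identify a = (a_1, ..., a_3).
a = (-2, 0, -4)

Write a = (a_1, ..., a_3) in the standard basis. For each basis vector v_i, ℓ(v_i) = <v_i, a> is a linear equation in the a_j's. Collect the n equations into a matrix system V a = ℓ, where row i of V is v_i (expressed in the standard basis). Since V is invertible (lower-triangular with 1s on the diagonal, up to permutation), solve by back-substitution:
  V =
[[1, -1, 1],
 [1, 0, 0],
 [1, 1, 0]]
  V a = (-6, -2, -2)
Solving gives a = (-2, 0, -4).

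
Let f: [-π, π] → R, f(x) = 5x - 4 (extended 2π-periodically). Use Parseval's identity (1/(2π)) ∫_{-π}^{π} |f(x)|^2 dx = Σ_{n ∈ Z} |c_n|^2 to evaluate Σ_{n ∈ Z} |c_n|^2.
Σ |c_n|^2 = 25π^2/3 + 16

Expand and integrate term by term over [-π, π]:
  ∫ (5x)^2 dx = 25·(2π^3/3); ∫ 2·5·(-4)·x dx = 0 (odd integrand); ∫ (-4)^2 dx = 16·2π.
So (1/(2π)) ∫_{-π}^{π} (5x - 4)^2 dx = 25π^2/3 + 16 = 25π^2/3 + 16.
Parseval ⇒ Σ |c_n|^2 = 25π^2/3 + 16.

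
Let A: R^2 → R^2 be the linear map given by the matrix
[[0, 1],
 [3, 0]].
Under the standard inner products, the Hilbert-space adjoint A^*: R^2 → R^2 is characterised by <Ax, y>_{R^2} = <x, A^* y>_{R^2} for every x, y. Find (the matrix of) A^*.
A^* = A^T =
[[0, 3],
 [1, 0]]

For real matrices with standard dot products, the defining identity <Ax, y> = <x, A^* y> gives (Ax)^T y = x^T (A^*) y, i.e. x^T A^T y = x^T (A^*) y. Since this holds for all x, y, we must have A^* = A^T. Therefore
A^* =
[[0, 3],
 [1, 0]].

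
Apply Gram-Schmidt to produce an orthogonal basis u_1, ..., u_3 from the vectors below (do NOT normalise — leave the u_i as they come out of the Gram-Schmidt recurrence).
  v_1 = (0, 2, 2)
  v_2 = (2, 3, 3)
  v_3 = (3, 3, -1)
Orthogonal basis:
  u_1 = (0, 2, 2)
  u_2 = (2, 0, 0)
  u_3 = (0, 2, -2)

Apply the Gram-Schmidt recurrence
  u_1 = v_1
  u_i = v_i − Σ_{j<i} ((v_i · u_j) / (u_j · u_j)) · u_j.

Step by step this gives:
  u_1 = (0, 2, 2)
  u_2 = (2, 0, 0)
  u_3 = (0, 2, -2)

Orthogonality check:
  u_2 · u_1 = 0 (should be 0)
  u_3 · u_1 = 0 (should be 0)
  u_3 · u_2 = 0 (should be 0)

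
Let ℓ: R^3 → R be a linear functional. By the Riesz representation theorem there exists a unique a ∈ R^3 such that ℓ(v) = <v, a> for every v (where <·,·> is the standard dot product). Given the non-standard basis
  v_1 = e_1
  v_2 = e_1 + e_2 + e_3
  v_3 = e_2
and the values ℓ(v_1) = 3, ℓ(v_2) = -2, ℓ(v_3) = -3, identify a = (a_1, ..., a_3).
a = (3, -3, -2)

Write a = (a_1, ..., a_3) in the standard basis. For each basis vector v_i, ℓ(v_i) = <v_i, a> is a linear equation in the a_j's. Collect the n equations into a matrix system V a = ℓ, where row i of V is v_i (expressed in the standard basis). Since V is invertible (lower-triangular with 1s on the diagonal, up to permutation), solve by back-substitution:
  V =
[[1, 0, 0],
 [1, 1, 1],
 [0, 1, 0]]
  V a = (3, -2, -3)
Solving gives a = (3, -3, -2).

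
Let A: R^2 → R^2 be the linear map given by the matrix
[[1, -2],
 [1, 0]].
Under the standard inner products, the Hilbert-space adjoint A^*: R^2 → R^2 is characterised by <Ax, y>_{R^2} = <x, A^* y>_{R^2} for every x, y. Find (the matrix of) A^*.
A^* = A^T =
[[1, 1],
 [-2, 0]]

For real matrices with standard dot products, the defining identity <Ax, y> = <x, A^* y> gives (Ax)^T y = x^T (A^*) y, i.e. x^T A^T y = x^T (A^*) y. Since this holds for all x, y, we must have A^* = A^T. Therefore
A^* =
[[1, 1],
 [-2, 0]].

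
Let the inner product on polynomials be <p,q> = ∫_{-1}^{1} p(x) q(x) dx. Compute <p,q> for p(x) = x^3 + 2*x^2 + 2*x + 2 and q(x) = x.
<p,q> = 26/15

Expand the product: p(x)·q(x) = x^4 + 2*x^3 + 2*x^2 + 2*x.
∫_{-1}^{1} of each monomial x^k gives [2/(k+1) if k even, 0 if k odd]. Integrating term-by-term (or equivalently evaluating the antiderivative F(x) = x^5/5 + x^4/2 + 2*x^3/3 + x^2 at the endpoints):
  F(1) − F(−1) = 71/30 − (19/30) = 26/15.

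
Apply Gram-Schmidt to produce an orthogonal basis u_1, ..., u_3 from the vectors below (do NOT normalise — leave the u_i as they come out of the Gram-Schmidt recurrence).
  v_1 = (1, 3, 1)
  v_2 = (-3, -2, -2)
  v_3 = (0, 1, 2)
Orthogonal basis:
  u_1 = (1, 3, 1)
  u_2 = (-2, 1, -1)
  u_3 = (-26/33, -13/66, 91/66)

Apply the Gram-Schmidt recurrence
  u_1 = v_1
  u_i = v_i − Σ_{j<i} ((v_i · u_j) / (u_j · u_j)) · u_j.

Step by step this gives:
  u_1 = (1, 3, 1)
  u_2 = (-2, 1, -1)
  u_3 = (-26/33, -13/66, 91/66)

Orthogonality check:
  u_2 · u_1 = 0 (should be 0)
  u_3 · u_1 = 0 (should be 0)
  u_3 · u_2 = 0 (should be 0)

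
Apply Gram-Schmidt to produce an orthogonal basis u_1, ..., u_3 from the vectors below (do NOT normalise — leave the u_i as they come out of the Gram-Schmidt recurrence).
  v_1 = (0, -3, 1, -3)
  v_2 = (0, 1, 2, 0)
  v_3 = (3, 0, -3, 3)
Orthogonal basis:
  u_1 = (0, -3, 1, -3)
  u_2 = (0, 16/19, 39/19, -3/19)
  u_3 = (3, -36/47, 18/47, 42/47)

Apply the Gram-Schmidt recurrence
  u_1 = v_1
  u_i = v_i − Σ_{j<i} ((v_i · u_j) / (u_j · u_j)) · u_j.

Step by step this gives:
  u_1 = (0, -3, 1, -3)
  u_2 = (0, 16/19, 39/19, -3/19)
  u_3 = (3, -36/47, 18/47, 42/47)

Orthogonality check:
  u_2 · u_1 = 0 (should be 0)
  u_3 · u_1 = 0 (should be 0)
  u_3 · u_2 = 0 (should be 0)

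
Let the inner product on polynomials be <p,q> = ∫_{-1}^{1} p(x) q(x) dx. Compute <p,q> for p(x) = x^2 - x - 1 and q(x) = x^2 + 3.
<p,q> = -64/15

Expand the product: p(x)·q(x) = x^4 - x^3 + 2*x^2 - 3*x - 3.
∫_{-1}^{1} of each monomial x^k gives [2/(k+1) if k even, 0 if k odd]. Integrating term-by-term (or equivalently evaluating the antiderivative F(x) = x^5/5 - x^4/4 + 2*x^3/3 - 3*x^2/2 - 3*x at the endpoints):
  F(1) − F(−1) = -233/60 − (23/60) = -64/15.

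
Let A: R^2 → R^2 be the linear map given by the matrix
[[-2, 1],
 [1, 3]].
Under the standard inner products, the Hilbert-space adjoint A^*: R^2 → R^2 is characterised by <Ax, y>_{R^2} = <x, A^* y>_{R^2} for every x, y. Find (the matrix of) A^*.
A^* = A^T =
[[-2, 1],
 [1, 3]]

For real matrices with standard dot products, the defining identity <Ax, y> = <x, A^* y> gives (Ax)^T y = x^T (A^*) y, i.e. x^T A^T y = x^T (A^*) y. Since this holds for all x, y, we must have A^* = A^T. Therefore
A^* =
[[-2, 1],
 [1, 3]].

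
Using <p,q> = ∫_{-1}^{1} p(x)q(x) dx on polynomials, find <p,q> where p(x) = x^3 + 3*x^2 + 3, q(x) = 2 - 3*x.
<p,q> = 74/5

Expand the product: p(x)·q(x) = -3*x^4 - 7*x^3 + 6*x^2 - 9*x + 6.
∫_{-1}^{1} of each monomial x^k gives [2/(k+1) if k even, 0 if k odd]. Integrating term-by-term (or equivalently evaluating the antiderivative F(x) = -3*x^5/5 - 7*x^4/4 + 2*x^3 - 9*x^2/2 + 6*x at the endpoints):
  F(1) − F(−1) = 23/20 − (-273/20) = 74/5.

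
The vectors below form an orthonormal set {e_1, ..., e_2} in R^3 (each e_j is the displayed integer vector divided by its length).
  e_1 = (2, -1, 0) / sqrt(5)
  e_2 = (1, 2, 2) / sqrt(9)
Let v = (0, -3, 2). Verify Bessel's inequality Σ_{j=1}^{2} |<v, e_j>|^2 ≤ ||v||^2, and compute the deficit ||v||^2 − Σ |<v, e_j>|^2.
Σ |<v, e_j>|^2 = 101/45; ||v||^2 = 13; deficit = 484/45

Write each e_j = u_j / sqrt(<u_j, u_j>) where u_j is the displayed integer vector. Then <v, e_j> = <v, u_j> / sqrt(<u_j, u_j>), so |<v, e_j>|^2 = <v, u_j>^2 / <u_j, u_j>.
Coefficients: <v, e_1> = 3/sqrt(5), <v, e_2> = -2/sqrt(9).
Square and sum: Σ |<v, e_j>|^2 = 101/45.
Compute ||v||^2 = v·v = 13.
Deficit = 13 − 101/45 = 484/45 ≥ 0, confirming Bessel's inequality. (The deficit equals ||v − Σ <v,e_j> e_j||^2, the squared distance from v to span{e_j}.)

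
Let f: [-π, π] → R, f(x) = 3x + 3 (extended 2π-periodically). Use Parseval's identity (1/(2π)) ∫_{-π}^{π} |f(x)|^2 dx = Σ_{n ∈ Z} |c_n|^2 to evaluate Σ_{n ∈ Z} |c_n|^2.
Σ |c_n|^2 = 3π^2 + 9

Expand and integrate term by term over [-π, π]:
  ∫ (3x)^2 dx = 9·(2π^3/3); ∫ 2·3·(3)·x dx = 0 (odd integrand); ∫ 3^2 dx = 9·2π.
So (1/(2π)) ∫_{-π}^{π} (3x + 3)^2 dx = 9π^2/3 + 9 = 3π^2 + 9.
Parseval ⇒ Σ |c_n|^2 = 3π^2 + 9.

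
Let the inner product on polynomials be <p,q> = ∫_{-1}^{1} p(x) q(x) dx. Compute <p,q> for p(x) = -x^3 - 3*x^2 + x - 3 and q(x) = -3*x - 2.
<p,q> = 76/5

Expand the product: p(x)·q(x) = 3*x^4 + 11*x^3 + 3*x^2 + 7*x + 6.
∫_{-1}^{1} of each monomial x^k gives [2/(k+1) if k even, 0 if k odd]. Integrating term-by-term (or equivalently evaluating the antiderivative F(x) = 3*x^5/5 + 11*x^4/4 + x^3 + 7*x^2/2 + 6*x at the endpoints):
  F(1) − F(−1) = 277/20 − (-27/20) = 76/5.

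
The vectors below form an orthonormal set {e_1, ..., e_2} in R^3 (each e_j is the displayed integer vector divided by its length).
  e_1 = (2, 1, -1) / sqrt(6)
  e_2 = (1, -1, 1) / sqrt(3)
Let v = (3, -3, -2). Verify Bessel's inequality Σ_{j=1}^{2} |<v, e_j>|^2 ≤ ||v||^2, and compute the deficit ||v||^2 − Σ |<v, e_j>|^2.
Σ |<v, e_j>|^2 = 19/2; ||v||^2 = 22; deficit = 25/2

Write each e_j = u_j / sqrt(<u_j, u_j>) where u_j is the displayed integer vector. Then <v, e_j> = <v, u_j> / sqrt(<u_j, u_j>), so |<v, e_j>|^2 = <v, u_j>^2 / <u_j, u_j>.
Coefficients: <v, e_1> = 5/sqrt(6), <v, e_2> = 4/sqrt(3).
Square and sum: Σ |<v, e_j>|^2 = 19/2.
Compute ||v||^2 = v·v = 22.
Deficit = 22 − 19/2 = 25/2 ≥ 0, confirming Bessel's inequality. (The deficit equals ||v − Σ <v,e_j> e_j||^2, the squared distance from v to span{e_j}.)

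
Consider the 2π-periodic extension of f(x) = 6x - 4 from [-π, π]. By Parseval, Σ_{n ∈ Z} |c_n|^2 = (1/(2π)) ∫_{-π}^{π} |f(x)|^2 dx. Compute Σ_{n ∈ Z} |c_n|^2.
Σ |c_n|^2 = 12π^2 + 16

Expand and integrate term by term over [-π, π]:
  ∫ (6x)^2 dx = 36·(2π^3/3); ∫ 2·6·(-4)·x dx = 0 (odd integrand); ∫ (-4)^2 dx = 16·2π.
So (1/(2π)) ∫_{-π}^{π} (6x - 4)^2 dx = 36π^2/3 + 16 = 12π^2 + 16.
Parseval ⇒ Σ |c_n|^2 = 12π^2 + 16.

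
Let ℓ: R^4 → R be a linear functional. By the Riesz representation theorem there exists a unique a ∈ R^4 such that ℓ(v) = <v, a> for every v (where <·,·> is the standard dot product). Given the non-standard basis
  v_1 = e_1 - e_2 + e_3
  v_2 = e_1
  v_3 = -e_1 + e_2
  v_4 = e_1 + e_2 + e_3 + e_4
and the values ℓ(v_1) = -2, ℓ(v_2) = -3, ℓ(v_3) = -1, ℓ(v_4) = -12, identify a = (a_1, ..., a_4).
a = (-3, -4, -3, -2)

Write a = (a_1, ..., a_4) in the standard basis. For each basis vector v_i, ℓ(v_i) = <v_i, a> is a linear equation in the a_j's. Collect the n equations into a matrix system V a = ℓ, where row i of V is v_i (expressed in the standard basis). Since V is invertible (lower-triangular with 1s on the diagonal, up to permutation), solve by back-substitution:
  V =
[[1, -1, 1, 0],
 [1, 0, 0, 0],
 [-1, 1, 0, 0],
 [1, 1, 1, 1]]
  V a = (-2, -3, -1, -12)
Solving gives a = (-3, -4, -3, -2).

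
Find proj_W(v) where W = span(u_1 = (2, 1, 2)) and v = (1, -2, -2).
proj_W(v) = (-8/9, -4/9, -8/9)

Set up U = [u_1 | ... | u_1] ∈ R^(3×1). The projector onto W = col(U) is P = U (U^T U)^(-1) U^T.
Compute U^T U =
  [9],
and U^T v = (-4).
Solve U^T U · c = U^T v for the coefficients: c = (-4/9). The projection is proj_W(v) = U c.
Check: (v - proj_W(v)) · u_1 = 0  (should be 0).
Result: proj_W(v) = (-8/9, -4/9, -8/9).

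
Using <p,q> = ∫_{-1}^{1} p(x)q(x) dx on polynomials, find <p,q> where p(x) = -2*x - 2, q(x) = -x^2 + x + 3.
<p,q> = -12

Expand the product: p(x)·q(x) = 2*x^3 - 8*x - 6.
∫_{-1}^{1} of each monomial x^k gives [2/(k+1) if k even, 0 if k odd]. Integrating term-by-term (or equivalently evaluating the antiderivative F(x) = x^4/2 - 4*x^2 - 6*x at the endpoints):
  F(1) − F(−1) = -19/2 − (5/2) = -12.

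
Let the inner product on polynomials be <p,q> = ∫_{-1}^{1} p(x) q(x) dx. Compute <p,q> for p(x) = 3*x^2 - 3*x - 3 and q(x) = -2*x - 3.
<p,q> = 16

Expand the product: p(x)·q(x) = -6*x^3 - 3*x^2 + 15*x + 9.
∫_{-1}^{1} of each monomial x^k gives [2/(k+1) if k even, 0 if k odd]. Integrating term-by-term (or equivalently evaluating the antiderivative F(x) = -3*x^4/2 - x^3 + 15*x^2/2 + 9*x at the endpoints):
  F(1) − F(−1) = 14 − (-2) = 16.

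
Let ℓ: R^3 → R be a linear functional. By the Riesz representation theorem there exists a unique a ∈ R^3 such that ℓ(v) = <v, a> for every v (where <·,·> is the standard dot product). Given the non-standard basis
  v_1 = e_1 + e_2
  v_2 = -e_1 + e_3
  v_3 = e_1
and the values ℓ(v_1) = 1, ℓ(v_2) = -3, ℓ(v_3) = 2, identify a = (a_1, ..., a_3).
a = (2, -1, -1)

Write a = (a_1, ..., a_3) in the standard basis. For each basis vector v_i, ℓ(v_i) = <v_i, a> is a linear equation in the a_j's. Collect the n equations into a matrix system V a = ℓ, where row i of V is v_i (expressed in the standard basis). Since V is invertible (lower-triangular with 1s on the diagonal, up to permutation), solve by back-substitution:
  V =
[[1, 1, 0],
 [-1, 0, 1],
 [1, 0, 0]]
  V a = (1, -3, 2)
Solving gives a = (2, -1, -1).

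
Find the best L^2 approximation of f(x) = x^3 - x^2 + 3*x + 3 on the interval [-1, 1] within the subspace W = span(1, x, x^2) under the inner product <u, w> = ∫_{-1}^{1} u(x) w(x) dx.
g(x) = -x^2 + 18*x/5 + 3

The best approximation g ∈ W is the orthogonal projection of f onto W. Writing g = a_0 + a_1 x + a_2 x^2, the coefficients solve the normal equations G · a = b where
  G_{ij} = <φ_i, φ_j> and b_i = <f, φ_i>, with φ_0 = 1, φ_1 = x, φ_2 = x^2.
G =
  [2, 0, 2/3]
  [0, 2/3, 0]
  [2/3, 0, 2/5],
b = (16/3, 12/5, 8/5).
Solving gives a_0 = 3, a_1 = 18/5, a_2 = -1, so
  g(x) = -x^2 + 18*x/5 + 3.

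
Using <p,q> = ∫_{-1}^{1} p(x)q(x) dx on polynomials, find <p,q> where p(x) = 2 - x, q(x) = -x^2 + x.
<p,q> = -2

Expand the product: p(x)·q(x) = x^3 - 3*x^2 + 2*x.
∫_{-1}^{1} of each monomial x^k gives [2/(k+1) if k even, 0 if k odd]. Integrating term-by-term (or equivalently evaluating the antiderivative F(x) = x^4/4 - x^3 + x^2 at the endpoints):
  F(1) − F(−1) = 1/4 − (9/4) = -2.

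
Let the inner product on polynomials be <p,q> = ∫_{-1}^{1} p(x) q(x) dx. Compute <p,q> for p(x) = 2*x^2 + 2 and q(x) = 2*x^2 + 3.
<p,q> = 304/15

Expand the product: p(x)·q(x) = 4*x^4 + 10*x^2 + 6.
∫_{-1}^{1} of each monomial x^k gives [2/(k+1) if k even, 0 if k odd]. Integrating term-by-term (or equivalently evaluating the antiderivative F(x) = 4*x^5/5 + 10*x^3/3 + 6*x at the endpoints):
  F(1) − F(−1) = 152/15 − (-152/15) = 304/15.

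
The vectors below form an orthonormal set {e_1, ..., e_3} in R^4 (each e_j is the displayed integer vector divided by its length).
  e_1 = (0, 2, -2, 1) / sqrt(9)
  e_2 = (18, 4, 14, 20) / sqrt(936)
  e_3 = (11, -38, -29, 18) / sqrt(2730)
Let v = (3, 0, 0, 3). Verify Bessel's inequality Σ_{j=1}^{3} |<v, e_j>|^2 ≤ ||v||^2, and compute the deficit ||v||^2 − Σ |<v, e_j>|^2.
Σ |<v, e_j>|^2 = 618/35; ||v||^2 = 18; deficit = 12/35

Write each e_j = u_j / sqrt(<u_j, u_j>) where u_j is the displayed integer vector. Then <v, e_j> = <v, u_j> / sqrt(<u_j, u_j>), so |<v, e_j>|^2 = <v, u_j>^2 / <u_j, u_j>.
Coefficients: <v, e_1> = 3/sqrt(9), <v, e_2> = 114/sqrt(936), <v, e_3> = 87/sqrt(2730).
Square and sum: Σ |<v, e_j>|^2 = 618/35.
Compute ||v||^2 = v·v = 18.
Deficit = 18 − 618/35 = 12/35 ≥ 0, confirming Bessel's inequality. (The deficit equals ||v − Σ <v,e_j> e_j||^2, the squared distance from v to span{e_j}.)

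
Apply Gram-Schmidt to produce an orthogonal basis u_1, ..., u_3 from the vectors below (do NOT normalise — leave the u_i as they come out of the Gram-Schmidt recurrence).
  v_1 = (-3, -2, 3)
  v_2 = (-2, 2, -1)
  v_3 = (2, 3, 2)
Orthogonal basis:
  u_1 = (-3, -2, 3)
  u_2 = (-47/22, 21/11, -19/22)
  u_3 = (220/197, 495/197, 550/197)

Apply the Gram-Schmidt recurrence
  u_1 = v_1
  u_i = v_i − Σ_{j<i} ((v_i · u_j) / (u_j · u_j)) · u_j.

Step by step this gives:
  u_1 = (-3, -2, 3)
  u_2 = (-47/22, 21/11, -19/22)
  u_3 = (220/197, 495/197, 550/197)

Orthogonality check:
  u_2 · u_1 = 0 (should be 0)
  u_3 · u_1 = 0 (should be 0)
  u_3 · u_2 = 0 (should be 0)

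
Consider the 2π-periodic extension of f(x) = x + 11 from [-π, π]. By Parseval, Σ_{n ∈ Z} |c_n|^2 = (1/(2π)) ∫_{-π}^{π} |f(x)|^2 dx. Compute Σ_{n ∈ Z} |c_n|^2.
Σ |c_n|^2 = π^2/3 + 121

Expand and integrate term by term over [-π, π]:
  ∫ (x)^2 dx = 1·(2π^3/3); ∫ 2·1·(11)·x dx = 0 (odd integrand); ∫ 11^2 dx = 121·2π.
So (1/(2π)) ∫_{-π}^{π} (x + 11)^2 dx = 1π^2/3 + 121 = π^2/3 + 121.
Parseval ⇒ Σ |c_n|^2 = π^2/3 + 121.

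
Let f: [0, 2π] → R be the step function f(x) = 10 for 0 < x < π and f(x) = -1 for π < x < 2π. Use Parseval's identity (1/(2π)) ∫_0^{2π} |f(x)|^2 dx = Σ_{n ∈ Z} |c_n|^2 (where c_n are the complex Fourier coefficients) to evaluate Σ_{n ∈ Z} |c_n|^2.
Σ |c_n|^2 = 101/2

Parseval equates the L^2 energy of f (normalised by 1/(2π)) with the ℓ^2 sum of its Fourier coefficients: (1/(2π)) ∫_0^{2π} |f|^2 = Σ |c_n|^2.
Compute the left side: (1/(2π)) [∫_0^π 10^2 dx + ∫_π^{2π} (-1)^2 dx] = (1/(2π)) · (100π + 1π) = (100 + 1)/2 = 101/2.
So Σ_{n ∈ Z} |c_n|^2 = 101/2.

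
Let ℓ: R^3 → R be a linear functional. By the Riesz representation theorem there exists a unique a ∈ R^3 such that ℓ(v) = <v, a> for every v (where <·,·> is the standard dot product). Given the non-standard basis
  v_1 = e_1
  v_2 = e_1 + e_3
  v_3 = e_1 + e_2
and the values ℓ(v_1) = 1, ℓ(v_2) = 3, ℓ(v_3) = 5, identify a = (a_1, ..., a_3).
a = (1, 4, 2)

Write a = (a_1, ..., a_3) in the standard basis. For each basis vector v_i, ℓ(v_i) = <v_i, a> is a linear equation in the a_j's. Collect the n equations into a matrix system V a = ℓ, where row i of V is v_i (expressed in the standard basis). Since V is invertible (lower-triangular with 1s on the diagonal, up to permutation), solve by back-substitution:
  V =
[[1, 0, 0],
 [1, 0, 1],
 [1, 1, 0]]
  V a = (1, 3, 5)
Solving gives a = (1, 4, 2).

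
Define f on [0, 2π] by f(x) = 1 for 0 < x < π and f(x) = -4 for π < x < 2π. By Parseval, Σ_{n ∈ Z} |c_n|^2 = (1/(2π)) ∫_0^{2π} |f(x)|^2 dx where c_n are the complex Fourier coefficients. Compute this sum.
Σ |c_n|^2 = 17/2

Parseval equates the L^2 energy of f (normalised by 1/(2π)) with the ℓ^2 sum of its Fourier coefficients: (1/(2π)) ∫_0^{2π} |f|^2 = Σ |c_n|^2.
Compute the left side: (1/(2π)) [∫_0^π 1^2 dx + ∫_π^{2π} (-4)^2 dx] = (1/(2π)) · (1π + 16π) = (1 + 16)/2 = 17/2.
So Σ_{n ∈ Z} |c_n|^2 = 17/2.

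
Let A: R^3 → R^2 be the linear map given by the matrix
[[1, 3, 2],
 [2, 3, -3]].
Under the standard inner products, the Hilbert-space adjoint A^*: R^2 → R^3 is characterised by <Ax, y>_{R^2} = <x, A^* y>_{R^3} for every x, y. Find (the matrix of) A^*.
A^* = A^T =
[[1, 2],
 [3, 3],
 [2, -3]]

For real matrices with standard dot products, the defining identity <Ax, y> = <x, A^* y> gives (Ax)^T y = x^T (A^*) y, i.e. x^T A^T y = x^T (A^*) y. Since this holds for all x, y, we must have A^* = A^T. Therefore
A^* =
[[1, 2],
 [3, 3],
 [2, -3]].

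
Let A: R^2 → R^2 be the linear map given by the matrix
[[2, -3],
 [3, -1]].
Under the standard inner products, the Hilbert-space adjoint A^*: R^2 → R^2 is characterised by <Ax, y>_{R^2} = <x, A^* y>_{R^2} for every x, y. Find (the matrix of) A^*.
A^* = A^T =
[[2, 3],
 [-3, -1]]

For real matrices with standard dot products, the defining identity <Ax, y> = <x, A^* y> gives (Ax)^T y = x^T (A^*) y, i.e. x^T A^T y = x^T (A^*) y. Since this holds for all x, y, we must have A^* = A^T. Therefore
A^* =
[[2, 3],
 [-3, -1]].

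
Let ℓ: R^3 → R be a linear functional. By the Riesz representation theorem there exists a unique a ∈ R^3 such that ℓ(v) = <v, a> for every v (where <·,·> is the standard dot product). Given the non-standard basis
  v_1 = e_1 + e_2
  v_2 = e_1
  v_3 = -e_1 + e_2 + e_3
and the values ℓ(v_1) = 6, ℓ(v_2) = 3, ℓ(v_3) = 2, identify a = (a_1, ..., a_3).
a = (3, 3, 2)

Write a = (a_1, ..., a_3) in the standard basis. For each basis vector v_i, ℓ(v_i) = <v_i, a> is a linear equation in the a_j's. Collect the n equations into a matrix system V a = ℓ, where row i of V is v_i (expressed in the standard basis). Since V is invertible (lower-triangular with 1s on the diagonal, up to permutation), solve by back-substitution:
  V =
[[1, 1, 0],
 [1, 0, 0],
 [-1, 1, 1]]
  V a = (6, 3, 2)
Solving gives a = (3, 3, 2).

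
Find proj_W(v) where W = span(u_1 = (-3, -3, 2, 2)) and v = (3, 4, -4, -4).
proj_W(v) = (111/26, 111/26, -37/13, -37/13)

Set up U = [u_1 | ... | u_1] ∈ R^(4×1). The projector onto W = col(U) is P = U (U^T U)^(-1) U^T.
Compute U^T U =
  [26],
and U^T v = (-37).
Solve U^T U · c = U^T v for the coefficients: c = (-37/26). The projection is proj_W(v) = U c.
Check: (v - proj_W(v)) · u_1 = 0  (should be 0).
Result: proj_W(v) = (111/26, 111/26, -37/13, -37/13).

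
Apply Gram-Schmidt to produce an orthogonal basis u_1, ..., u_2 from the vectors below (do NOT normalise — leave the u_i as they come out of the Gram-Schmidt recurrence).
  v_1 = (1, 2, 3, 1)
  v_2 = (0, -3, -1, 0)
Orthogonal basis:
  u_1 = (1, 2, 3, 1)
  u_2 = (3/5, -9/5, 4/5, 3/5)

Apply the Gram-Schmidt recurrence
  u_1 = v_1
  u_i = v_i − Σ_{j<i} ((v_i · u_j) / (u_j · u_j)) · u_j.

Step by step this gives:
  u_1 = (1, 2, 3, 1)
  u_2 = (3/5, -9/5, 4/5, 3/5)

Orthogonality check:
  u_2 · u_1 = 0 (should be 0)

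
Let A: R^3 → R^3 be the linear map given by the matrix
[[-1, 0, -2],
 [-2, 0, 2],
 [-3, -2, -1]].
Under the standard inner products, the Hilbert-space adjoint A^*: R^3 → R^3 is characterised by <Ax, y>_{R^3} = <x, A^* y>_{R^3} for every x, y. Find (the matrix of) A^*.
A^* = A^T =
[[-1, -2, -3],
 [0, 0, -2],
 [-2, 2, -1]]

For real matrices with standard dot products, the defining identity <Ax, y> = <x, A^* y> gives (Ax)^T y = x^T (A^*) y, i.e. x^T A^T y = x^T (A^*) y. Since this holds for all x, y, we must have A^* = A^T. Therefore
A^* =
[[-1, -2, -3],
 [0, 0, -2],
 [-2, 2, -1]].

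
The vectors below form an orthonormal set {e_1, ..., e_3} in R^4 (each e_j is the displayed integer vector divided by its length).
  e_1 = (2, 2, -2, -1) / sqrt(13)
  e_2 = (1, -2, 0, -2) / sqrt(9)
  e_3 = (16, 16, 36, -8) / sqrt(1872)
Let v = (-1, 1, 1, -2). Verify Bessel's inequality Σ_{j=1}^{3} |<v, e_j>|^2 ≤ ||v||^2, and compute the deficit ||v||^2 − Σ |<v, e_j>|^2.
Σ |<v, e_j>|^2 = 14/9; ||v||^2 = 7; deficit = 49/9

Write each e_j = u_j / sqrt(<u_j, u_j>) where u_j is the displayed integer vector. Then <v, e_j> = <v, u_j> / sqrt(<u_j, u_j>), so |<v, e_j>|^2 = <v, u_j>^2 / <u_j, u_j>.
Coefficients: <v, e_1> = 0/sqrt(13), <v, e_2> = 1/sqrt(9), <v, e_3> = 52/sqrt(1872).
Square and sum: Σ |<v, e_j>|^2 = 14/9.
Compute ||v||^2 = v·v = 7.
Deficit = 7 − 14/9 = 49/9 ≥ 0, confirming Bessel's inequality. (The deficit equals ||v − Σ <v,e_j> e_j||^2, the squared distance from v to span{e_j}.)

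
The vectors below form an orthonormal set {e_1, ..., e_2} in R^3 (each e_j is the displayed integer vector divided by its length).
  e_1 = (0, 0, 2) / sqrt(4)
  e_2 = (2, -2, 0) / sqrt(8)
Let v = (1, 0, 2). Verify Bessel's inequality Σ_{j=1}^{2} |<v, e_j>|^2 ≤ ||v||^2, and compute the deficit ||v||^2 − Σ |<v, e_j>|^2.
Σ |<v, e_j>|^2 = 9/2; ||v||^2 = 5; deficit = 1/2

Write each e_j = u_j / sqrt(<u_j, u_j>) where u_j is the displayed integer vector. Then <v, e_j> = <v, u_j> / sqrt(<u_j, u_j>), so |<v, e_j>|^2 = <v, u_j>^2 / <u_j, u_j>.
Coefficients: <v, e_1> = 4/sqrt(4), <v, e_2> = 2/sqrt(8).
Square and sum: Σ |<v, e_j>|^2 = 9/2.
Compute ||v||^2 = v·v = 5.
Deficit = 5 − 9/2 = 1/2 ≥ 0, confirming Bessel's inequality. (The deficit equals ||v − Σ <v,e_j> e_j||^2, the squared distance from v to span{e_j}.)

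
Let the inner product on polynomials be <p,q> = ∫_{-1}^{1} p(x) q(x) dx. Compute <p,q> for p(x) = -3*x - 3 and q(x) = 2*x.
<p,q> = -4

Expand the product: p(x)·q(x) = -6*x^2 - 6*x.
∫_{-1}^{1} of each monomial x^k gives [2/(k+1) if k even, 0 if k odd]. Integrating term-by-term (or equivalently evaluating the antiderivative F(x) = -2*x^3 - 3*x^2 at the endpoints):
  F(1) − F(−1) = -5 − (-1) = -4.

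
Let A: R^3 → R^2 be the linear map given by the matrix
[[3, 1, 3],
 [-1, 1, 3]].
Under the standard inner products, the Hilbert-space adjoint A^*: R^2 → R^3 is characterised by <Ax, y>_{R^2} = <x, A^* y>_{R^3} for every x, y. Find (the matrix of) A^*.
A^* = A^T =
[[3, -1],
 [1, 1],
 [3, 3]]

For real matrices with standard dot products, the defining identity <Ax, y> = <x, A^* y> gives (Ax)^T y = x^T (A^*) y, i.e. x^T A^T y = x^T (A^*) y. Since this holds for all x, y, we must have A^* = A^T. Therefore
A^* =
[[3, -1],
 [1, 1],
 [3, 3]].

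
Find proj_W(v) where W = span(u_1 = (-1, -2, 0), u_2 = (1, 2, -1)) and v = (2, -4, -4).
proj_W(v) = (-6/5, -12/5, -4)

Set up U = [u_1 | ... | u_2] ∈ R^(3×2). The projector onto W = col(U) is P = U (U^T U)^(-1) U^T.
Compute U^T U =
  [5, -5]
  [-5, 6],
and U^T v = (6, -2).
Solve U^T U · c = U^T v for the coefficients: c = (26/5, 4). The projection is proj_W(v) = U c.
Check: (v - proj_W(v)) · u_1 = 0  (should be 0).
Check: (v - proj_W(v)) · u_2 = 0  (should be 0).
Result: proj_W(v) = (-6/5, -12/5, -4).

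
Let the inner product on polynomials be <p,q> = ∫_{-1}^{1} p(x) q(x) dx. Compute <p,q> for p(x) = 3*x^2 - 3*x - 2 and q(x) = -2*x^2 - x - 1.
<p,q> = 64/15

Expand the product: p(x)·q(x) = -6*x^4 + 3*x^3 + 4*x^2 + 5*x + 2.
∫_{-1}^{1} of each monomial x^k gives [2/(k+1) if k even, 0 if k odd]. Integrating term-by-term (or equivalently evaluating the antiderivative F(x) = -6*x^5/5 + 3*x^4/4 + 4*x^3/3 + 5*x^2/2 + 2*x at the endpoints):
  F(1) − F(−1) = 323/60 − (67/60) = 64/15.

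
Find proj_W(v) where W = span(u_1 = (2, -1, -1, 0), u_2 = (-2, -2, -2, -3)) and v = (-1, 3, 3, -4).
proj_W(v) = (-20/7, 8/7, 8/7, -2/7)

Set up U = [u_1 | ... | u_2] ∈ R^(4×2). The projector onto W = col(U) is P = U (U^T U)^(-1) U^T.
Compute U^T U =
  [6, 0]
  [0, 21],
and U^T v = (-8, 2).
Solve U^T U · c = U^T v for the coefficients: c = (-4/3, 2/21). The projection is proj_W(v) = U c.
Check: (v - proj_W(v)) · u_1 = 0  (should be 0).
Check: (v - proj_W(v)) · u_2 = 0  (should be 0).
Result: proj_W(v) = (-20/7, 8/7, 8/7, -2/7).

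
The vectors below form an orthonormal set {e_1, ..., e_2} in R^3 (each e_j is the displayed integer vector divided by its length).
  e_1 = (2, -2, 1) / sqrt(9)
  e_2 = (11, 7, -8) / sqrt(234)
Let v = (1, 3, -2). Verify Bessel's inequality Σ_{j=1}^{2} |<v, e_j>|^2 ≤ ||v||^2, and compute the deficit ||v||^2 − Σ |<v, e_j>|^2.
Σ |<v, e_j>|^2 = 180/13; ||v||^2 = 14; deficit = 2/13

Write each e_j = u_j / sqrt(<u_j, u_j>) where u_j is the displayed integer vector. Then <v, e_j> = <v, u_j> / sqrt(<u_j, u_j>), so |<v, e_j>|^2 = <v, u_j>^2 / <u_j, u_j>.
Coefficients: <v, e_1> = -6/sqrt(9), <v, e_2> = 48/sqrt(234).
Square and sum: Σ |<v, e_j>|^2 = 180/13.
Compute ||v||^2 = v·v = 14.
Deficit = 14 − 180/13 = 2/13 ≥ 0, confirming Bessel's inequality. (The deficit equals ||v − Σ <v,e_j> e_j||^2, the squared distance from v to span{e_j}.)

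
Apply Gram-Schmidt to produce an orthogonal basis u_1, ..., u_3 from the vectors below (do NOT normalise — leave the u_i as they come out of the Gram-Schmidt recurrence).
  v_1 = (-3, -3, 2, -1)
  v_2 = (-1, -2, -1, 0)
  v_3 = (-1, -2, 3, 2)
Orthogonal basis:
  u_1 = (-3, -3, 2, -1)
  u_2 = (-2/23, -25/23, -37/23, 7/23)
  u_3 = (58/89, -76/89, 94/89, 242/89)

Apply the Gram-Schmidt recurrence
  u_1 = v_1
  u_i = v_i − Σ_{j<i} ((v_i · u_j) / (u_j · u_j)) · u_j.

Step by step this gives:
  u_1 = (-3, -3, 2, -1)
  u_2 = (-2/23, -25/23, -37/23, 7/23)
  u_3 = (58/89, -76/89, 94/89, 242/89)

Orthogonality check:
  u_2 · u_1 = 0 (should be 0)
  u_3 · u_1 = 0 (should be 0)
  u_3 · u_2 = 0 (should be 0)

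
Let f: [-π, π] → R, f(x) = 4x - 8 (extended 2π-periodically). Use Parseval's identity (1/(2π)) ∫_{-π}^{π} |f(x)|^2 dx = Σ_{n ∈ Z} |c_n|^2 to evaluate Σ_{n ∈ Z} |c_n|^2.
Σ |c_n|^2 = 16π^2/3 + 64

Expand and integrate term by term over [-π, π]:
  ∫ (4x)^2 dx = 16·(2π^3/3); ∫ 2·4·(-8)·x dx = 0 (odd integrand); ∫ (-8)^2 dx = 64·2π.
So (1/(2π)) ∫_{-π}^{π} (4x - 8)^2 dx = 16π^2/3 + 64 = 16π^2/3 + 64.
Parseval ⇒ Σ |c_n|^2 = 16π^2/3 + 64.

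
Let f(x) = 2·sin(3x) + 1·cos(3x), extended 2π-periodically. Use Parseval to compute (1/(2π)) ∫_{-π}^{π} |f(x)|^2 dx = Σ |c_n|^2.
Σ |c_n|^2 = 5/2

Expand |f|^2 and use orthogonality of {sin(nx), cos(mx)} on [-π, π]:
  ∫_{-π}^{π} sin(nx)^2 dx = π, ∫ cos(mx)^2 dx = π, and cross terms integrate to 0.
So ∫_{-π}^{π} f(x)^2 dx = 2^2 · π + 1^2 · π = (4 + 1)π.
Divide by 2π: (4 + 1)/2 = 5/2.
By Parseval, this equals Σ |c_n|^2.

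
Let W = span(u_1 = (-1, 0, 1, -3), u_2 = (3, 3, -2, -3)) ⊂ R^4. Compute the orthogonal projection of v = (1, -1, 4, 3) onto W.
proj_W(v) = (-371/325, -489/325, 16/25, 843/325)

Set up U = [u_1 | ... | u_2] ∈ R^(4×2). The projector onto W = col(U) is P = U (U^T U)^(-1) U^T.
Compute U^T U =
  [11, 4]
  [4, 31],
and U^T v = (-6, -17).
Solve U^T U · c = U^T v for the coefficients: c = (-118/325, -163/325). The projection is proj_W(v) = U c.
Check: (v - proj_W(v)) · u_1 = 0  (should be 0).
Check: (v - proj_W(v)) · u_2 = 0  (should be 0).
Result: proj_W(v) = (-371/325, -489/325, 16/25, 843/325).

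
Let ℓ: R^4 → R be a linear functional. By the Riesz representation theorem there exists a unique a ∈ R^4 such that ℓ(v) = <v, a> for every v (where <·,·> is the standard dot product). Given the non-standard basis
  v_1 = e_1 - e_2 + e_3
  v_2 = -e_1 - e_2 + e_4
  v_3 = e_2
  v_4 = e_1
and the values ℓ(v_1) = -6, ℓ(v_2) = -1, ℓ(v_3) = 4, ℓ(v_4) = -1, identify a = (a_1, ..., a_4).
a = (-1, 4, -1, 2)

Write a = (a_1, ..., a_4) in the standard basis. For each basis vector v_i, ℓ(v_i) = <v_i, a> is a linear equation in the a_j's. Collect the n equations into a matrix system V a = ℓ, where row i of V is v_i (expressed in the standard basis). Since V is invertible (lower-triangular with 1s on the diagonal, up to permutation), solve by back-substitution:
  V =
[[1, -1, 1, 0],
 [-1, -1, 0, 1],
 [0, 1, 0, 0],
 [1, 0, 0, 0]]
  V a = (-6, -1, 4, -1)
Solving gives a = (-1, 4, -1, 2).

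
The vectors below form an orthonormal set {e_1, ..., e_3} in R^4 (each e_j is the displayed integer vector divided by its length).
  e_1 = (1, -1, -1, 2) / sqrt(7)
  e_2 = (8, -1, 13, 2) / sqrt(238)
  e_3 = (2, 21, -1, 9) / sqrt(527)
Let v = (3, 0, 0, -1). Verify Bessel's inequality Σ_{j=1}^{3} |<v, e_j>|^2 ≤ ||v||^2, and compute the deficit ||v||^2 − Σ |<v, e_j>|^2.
Σ |<v, e_j>|^2 = 68/31; ||v||^2 = 10; deficit = 242/31

Write each e_j = u_j / sqrt(<u_j, u_j>) where u_j is the displayed integer vector. Then <v, e_j> = <v, u_j> / sqrt(<u_j, u_j>), so |<v, e_j>|^2 = <v, u_j>^2 / <u_j, u_j>.
Coefficients: <v, e_1> = 1/sqrt(7), <v, e_2> = 22/sqrt(238), <v, e_3> = -3/sqrt(527).
Square and sum: Σ |<v, e_j>|^2 = 68/31.
Compute ||v||^2 = v·v = 10.
Deficit = 10 − 68/31 = 242/31 ≥ 0, confirming Bessel's inequality. (The deficit equals ||v − Σ <v,e_j> e_j||^2, the squared distance from v to span{e_j}.)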